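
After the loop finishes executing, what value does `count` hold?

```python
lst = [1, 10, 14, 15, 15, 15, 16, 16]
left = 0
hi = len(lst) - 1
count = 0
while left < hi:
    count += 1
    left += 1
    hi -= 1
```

Let's trace through this code step by step.

Initialize: lst = [1, 10, 14, 15, 15, 15, 16, 16]
Initialize: left = 0
Initialize: hi = 7
Initialize: count = 0
Entering loop: while left < hi:
After iteration 1: left = 1, hi = 6, count = 1
After iteration 2: left = 2, hi = 5, count = 2
After iteration 3: left = 3, hi = 4, count = 3
After iteration 4: left = 4, hi = 3, count = 4
Loop ends.

Final answer: 4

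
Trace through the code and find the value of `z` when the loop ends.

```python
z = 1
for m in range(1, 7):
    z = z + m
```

Let's trace through this code step by step.

Initialize: z = 1
Entering loop: for m in range(1, 7):
After iteration 1: m = 1, z = 2
After iteration 2: m = 2, z = 4
After iteration 3: m = 3, z = 7
After iteration 4: m = 4, z = 11
After iteration 5: m = 5, z = 16
After iteration 6: m = 6, z = 22
Loop ends.

Final answer: 22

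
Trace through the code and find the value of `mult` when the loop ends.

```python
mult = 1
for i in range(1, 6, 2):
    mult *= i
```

Let's trace through this code step by step.

Initialize: mult = 1
Entering loop: for i in range(1, 6, 2):
After iteration 1: i = 1, mult = 1
After iteration 2: i = 3, mult = 3
After iteration 3: i = 5, mult = 15
Loop ends.

Final answer: 15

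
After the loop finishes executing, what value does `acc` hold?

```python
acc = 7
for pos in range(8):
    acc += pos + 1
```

Let's trace through this code step by step.

Initialize: acc = 7
Entering loop: for pos in range(8):
After iteration 1: pos = 0, acc = 8
After iteration 2: pos = 1, acc = 10
After iteration 3: pos = 2, acc = 13
After iteration 4: pos = 3, acc = 17
After iteration 5: pos = 4, acc = 22
After iteration 6: pos = 5, acc = 28
After iteration 7: pos = 6, acc = 35
After iteration 8: pos = 7, acc = 43
Loop ends.

Final answer: 43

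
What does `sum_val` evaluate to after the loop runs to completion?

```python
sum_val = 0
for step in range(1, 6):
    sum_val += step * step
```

Let's trace through this code step by step.

Initialize: sum_val = 0
Entering loop: for step in range(1, 6):
After iteration 1: step = 1, sum_val = 1
After iteration 2: step = 2, sum_val = 5
After iteration 3: step = 3, sum_val = 14
After iteration 4: step = 4, sum_val = 30
After iteration 5: step = 5, sum_val = 55
Loop ends.

Final answer: 55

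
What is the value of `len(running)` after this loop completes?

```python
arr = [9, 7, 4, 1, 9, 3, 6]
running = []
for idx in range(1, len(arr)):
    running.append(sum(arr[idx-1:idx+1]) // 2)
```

Let's trace through this code step by step.

Initialize: arr = [9, 7, 4, 1, 9, 3, 6]
Initialize: running = []
Entering loop: for idx in range(1, len(arr)):
After iteration 1: idx = 1, running = [8]
After iteration 2: idx = 2, running = [8, 5]
After iteration 3: idx = 3, running = [8, 5, 2]
After iteration 4: idx = 4, running = [8, 5, 2, 5]
After iteration 5: idx = 5, running = [8, 5, 2, 5, 6]
After iteration 6: idx = 6, running = [8, 5, 2, 5, 6, 4]
Loop ends.
len(running) = 6

Final answer: 6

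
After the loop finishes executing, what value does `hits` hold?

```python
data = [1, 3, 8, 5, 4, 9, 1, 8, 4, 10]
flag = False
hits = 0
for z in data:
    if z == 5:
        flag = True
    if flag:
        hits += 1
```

Let's trace through this code step by step.

Initialize: data = [1, 3, 8, 5, 4, 9, 1, 8, 4, 10]
Initialize: flag = False
Initialize: hits = 0
Entering loop: for z in data:
After iteration 1: z = 1, flag = False, hits = 0
After iteration 2: z = 3, flag = False, hits = 0
After iteration 3: z = 8, flag = False, hits = 0
After iteration 4: z = 5, flag = True, hits = 1
After iteration 5: z = 4, flag = True, hits = 2
After iteration 6: z = 9, flag = True, hits = 3
After iteration 7: z = 1, flag = True, hits = 4
After iteration 8: z = 8, flag = True, hits = 5
After iteration 9: z = 4, flag = True, hits = 6
After iteration 10: z = 10, flag = True, hits = 7
Loop ends.

Final answer: 7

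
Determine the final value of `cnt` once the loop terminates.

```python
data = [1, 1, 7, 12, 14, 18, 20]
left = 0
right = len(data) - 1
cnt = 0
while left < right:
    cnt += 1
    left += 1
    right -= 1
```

Let's trace through this code step by step.

Initialize: data = [1, 1, 7, 12, 14, 18, 20]
Initialize: left = 0
Initialize: right = 6
Initialize: cnt = 0
Entering loop: while left < right:
After iteration 1: left = 1, right = 5, cnt = 1
After iteration 2: left = 2, right = 4, cnt = 2
After iteration 3: left = 3, right = 3, cnt = 3
Loop ends.

Final answer: 3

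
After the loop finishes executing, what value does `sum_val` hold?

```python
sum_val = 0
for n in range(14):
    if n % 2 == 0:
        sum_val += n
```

Let's trace through this code step by step.

Initialize: sum_val = 0
Entering loop: for n in range(14):
After iteration 1: n = 0, sum_val = 0
After iteration 2: n = 1, sum_val = 0
After iteration 3: n = 2, sum_val = 2
After iteration 4: n = 3, sum_val = 2
After iteration 5: n = 4, sum_val = 6
After iteration 6: n = 5, sum_val = 6
After iteration 7: n = 6, sum_val = 12
After iteration 8: n = 7, sum_val = 12
After iteration 9: n = 8, sum_val = 20
After iteration 10: n = 9, sum_val = 20
After iteration 11: n = 10, sum_val = 30
After iteration 12: n = 11, sum_val = 30
After iteration 13: n = 12, sum_val = 42
After iteration 14: n = 13, sum_val = 42
Loop ends.

Final answer: 42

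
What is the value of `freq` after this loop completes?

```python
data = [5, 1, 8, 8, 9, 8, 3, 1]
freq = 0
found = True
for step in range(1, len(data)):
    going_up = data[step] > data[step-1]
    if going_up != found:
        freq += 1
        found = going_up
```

Let's trace through this code step by step.

Initialize: data = [5, 1, 8, 8, 9, 8, 3, 1]
Initialize: freq = 0
Initialize: found = True
Entering loop: for step in range(1, len(data)):
After iteration 1: step = 1, freq = 1, found = False, going_up = False
After iteration 2: step = 2, freq = 2, found = True, going_up = True
After iteration 3: step = 3, freq = 3, found = False, going_up = False
After iteration 4: step = 4, freq = 4, found = True, going_up = True
After iteration 5: step = 5, freq = 5, found = False, going_up = False
After iteration 6: step = 6, freq = 5, found = False, going_up = False
After iteration 7: step = 7, freq = 5, found = False, going_up = False
Loop ends.

Final answer: 5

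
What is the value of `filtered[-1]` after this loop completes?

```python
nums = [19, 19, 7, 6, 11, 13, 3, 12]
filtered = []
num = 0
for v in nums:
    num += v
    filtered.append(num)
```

Let's trace through this code step by step.

Initialize: nums = [19, 19, 7, 6, 11, 13, 3, 12]
Initialize: filtered = []
Initialize: num = 0
Entering loop: for v in nums:
After iteration 1: v = 19, filtered = [19], num = 19
After iteration 2: v = 19, filtered = [19, 38], num = 38
After iteration 3: v = 7, filtered = [19, 38, 45], num = 45
After iteration 4: v = 6, filtered = [19, 38, 45, 51], num = 51
After iteration 5: v = 11, filtered = [19, 38, 45, 51, 62], num = 62
After iteration 6: v = 13, filtered = [19, 38, 45, 51, 62, 75], num = 75
After iteration 7: v = 3, filtered = [19, 38, 45, 51, 62, 75, 78], num = 78
After iteration 8: v = 12, filtered = [19, 38, 45, 51, 62, 75, 78, 90], num = 90
Loop ends.
filtered[-1] = 90

Final answer: 90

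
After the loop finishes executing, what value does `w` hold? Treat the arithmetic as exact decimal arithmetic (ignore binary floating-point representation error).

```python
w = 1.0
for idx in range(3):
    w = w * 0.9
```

Let's trace through this code step by step.

Initialize: w = 1.0
Entering loop: for idx in range(3):
After iteration 1: idx = 0, w = 0.9
After iteration 2: idx = 1, w = 0.81
After iteration 3: idx = 2, w = 0.729
Loop ends.

Final answer: 0.729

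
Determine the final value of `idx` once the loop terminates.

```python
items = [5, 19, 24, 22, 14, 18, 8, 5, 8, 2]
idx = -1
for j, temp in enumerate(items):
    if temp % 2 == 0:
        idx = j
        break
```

Let's trace through this code step by step.

Initialize: items = [5, 19, 24, 22, 14, 18, 8, 5, 8, 2]
Initialize: idx = -1
Entering loop: for j, temp in enumerate(items):
After iteration 1: j = 0, temp = 5, idx = -1
After iteration 2: j = 1, temp = 19, idx = -1
After iteration 3: j = 2, temp = 24, idx = 2
Loop ends.

Final answer: 2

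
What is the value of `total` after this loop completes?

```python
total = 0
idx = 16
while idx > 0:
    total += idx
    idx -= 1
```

Let's trace through this code step by step.

Initialize: total = 0
Initialize: idx = 16
Entering loop: while idx > 0:
After iteration 1: total = 16, idx = 15
After iteration 2: total = 31, idx = 14
After iteration 3: total = 45, idx = 13
After iteration 4: total = 58, idx = 12
After iteration 5: total = 70, idx = 11
After iteration 6: total = 81, idx = 10
After iteration 7: total = 91, idx = 9
After iteration 8: total = 100, idx = 8
After iteration 9: total = 108, idx = 7
After iteration 10: total = 115, idx = 6
After iteration 11: total = 121, idx = 5
After iteration 12: total = 126, idx = 4
After iteration 13: total = 130, idx = 3
After iteration 14: total = 133, idx = 2
After iteration 15: total = 135, idx = 1
After iteration 16: total = 136, idx = 0
Loop ends.

Final answer: 136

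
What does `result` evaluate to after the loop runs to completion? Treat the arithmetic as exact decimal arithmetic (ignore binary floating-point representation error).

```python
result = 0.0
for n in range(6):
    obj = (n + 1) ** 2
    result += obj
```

Let's trace through this code step by step.

Initialize: result = 0.0
Entering loop: for n in range(6):
After iteration 1: n = 0, result = 1.0, obj = 1
After iteration 2: n = 1, result = 5.0, obj = 4
After iteration 3: n = 2, result = 14.0, obj = 9
After iteration 4: n = 3, result = 30.0, obj = 16
After iteration 5: n = 4, result = 55.0, obj = 25
After iteration 6: n = 5, result = 91.0, obj = 36
Loop ends.

Final answer: 91.0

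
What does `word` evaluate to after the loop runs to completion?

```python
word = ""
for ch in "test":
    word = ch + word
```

Let's trace through this code step by step.

Initialize: word = ''
Entering loop: for ch in "test":
After iteration 1: ch = 't', word = 't'
After iteration 2: ch = 'e', word = 'et'
After iteration 3: ch = 's', word = 'set'
After iteration 4: ch = 't', word = 'tset'
Loop ends.

Final answer: 'tset'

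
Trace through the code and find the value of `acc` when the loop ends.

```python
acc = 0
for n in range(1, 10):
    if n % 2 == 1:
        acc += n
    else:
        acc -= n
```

Let's trace through this code step by step.

Initialize: acc = 0
Entering loop: for n in range(1, 10):
After iteration 1: n = 1, acc = 1
After iteration 2: n = 2, acc = -1
After iteration 3: n = 3, acc = 2
After iteration 4: n = 4, acc = -2
After iteration 5: n = 5, acc = 3
After iteration 6: n = 6, acc = -3
After iteration 7: n = 7, acc = 4
After iteration 8: n = 8, acc = -4
After iteration 9: n = 9, acc = 5
Loop ends.

Final answer: 5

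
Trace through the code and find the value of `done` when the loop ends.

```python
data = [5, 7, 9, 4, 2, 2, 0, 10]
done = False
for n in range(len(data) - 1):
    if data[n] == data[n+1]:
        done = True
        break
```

Let's trace through this code step by step.

Initialize: data = [5, 7, 9, 4, 2, 2, 0, 10]
Initialize: done = False
Entering loop: for n in range(len(data) - 1):
After iteration 1: n = 0, done = False
After iteration 2: n = 1, done = False
After iteration 3: n = 2, done = False
After iteration 4: n = 3, done = False
After iteration 5: n = 4, done = True
Loop ends.

Final answer: True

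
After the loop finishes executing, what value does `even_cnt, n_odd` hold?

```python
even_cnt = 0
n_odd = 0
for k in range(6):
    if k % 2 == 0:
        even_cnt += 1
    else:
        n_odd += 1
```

Let's trace through this code step by step.

Initialize: even_cnt = 0
Initialize: n_odd = 0
Entering loop: for k in range(6):
After iteration 1: k = 0, even_cnt = 1, n_odd = 0
After iteration 2: k = 1, even_cnt = 1, n_odd = 1
After iteration 3: k = 2, even_cnt = 2, n_odd = 1
After iteration 4: k = 3, even_cnt = 2, n_odd = 2
After iteration 5: k = 4, even_cnt = 3, n_odd = 2
After iteration 6: k = 5, even_cnt = 3, n_odd = 3
Loop ends.

Final answer: 3, 3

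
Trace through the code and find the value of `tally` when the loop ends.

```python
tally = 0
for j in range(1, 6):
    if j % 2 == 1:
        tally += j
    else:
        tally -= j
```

Let's trace through this code step by step.

Initialize: tally = 0
Entering loop: for j in range(1, 6):
After iteration 1: j = 1, tally = 1
After iteration 2: j = 2, tally = -1
After iteration 3: j = 3, tally = 2
After iteration 4: j = 4, tally = -2
After iteration 5: j = 5, tally = 3
Loop ends.

Final answer: 3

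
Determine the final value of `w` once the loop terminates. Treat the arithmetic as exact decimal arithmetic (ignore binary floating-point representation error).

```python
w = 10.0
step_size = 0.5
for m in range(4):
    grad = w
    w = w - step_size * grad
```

Let's trace through this code step by step.

Initialize: w = 10.0
Initialize: step_size = 0.5
Entering loop: for m in range(4):
After iteration 1: m = 0, w = 5.0, grad = 10.0
After iteration 2: m = 1, w = 2.5, grad = 5.0
After iteration 3: m = 2, w = 1.25, grad = 2.5
After iteration 4: m = 3, w = 0.625, grad = 1.25
Loop ends.

Final answer: 0.625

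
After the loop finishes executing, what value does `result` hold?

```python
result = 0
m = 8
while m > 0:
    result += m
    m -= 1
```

Let's trace through this code step by step.

Initialize: result = 0
Initialize: m = 8
Entering loop: while m > 0:
After iteration 1: result = 8, m = 7
After iteration 2: result = 15, m = 6
After iteration 3: result = 21, m = 5
After iteration 4: result = 26, m = 4
After iteration 5: result = 30, m = 3
After iteration 6: result = 33, m = 2
After iteration 7: result = 35, m = 1
After iteration 8: result = 36, m = 0
Loop ends.

Final answer: 36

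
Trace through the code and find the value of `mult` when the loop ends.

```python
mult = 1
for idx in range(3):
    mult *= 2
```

Let's trace through this code step by step.

Initialize: mult = 1
Entering loop: for idx in range(3):
After iteration 1: idx = 0, mult = 2
After iteration 2: idx = 1, mult = 4
After iteration 3: idx = 2, mult = 8
Loop ends.

Final answer: 8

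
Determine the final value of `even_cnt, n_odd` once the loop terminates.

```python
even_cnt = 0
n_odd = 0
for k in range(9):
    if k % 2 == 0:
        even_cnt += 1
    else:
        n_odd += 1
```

Let's trace through this code step by step.

Initialize: even_cnt = 0
Initialize: n_odd = 0
Entering loop: for k in range(9):
After iteration 1: k = 0, even_cnt = 1, n_odd = 0
After iteration 2: k = 1, even_cnt = 1, n_odd = 1
After iteration 3: k = 2, even_cnt = 2, n_odd = 1
After iteration 4: k = 3, even_cnt = 2, n_odd = 2
After iteration 5: k = 4, even_cnt = 3, n_odd = 2
After iteration 6: k = 5, even_cnt = 3, n_odd = 3
After iteration 7: k = 6, even_cnt = 4, n_odd = 3
After iteration 8: k = 7, even_cnt = 4, n_odd = 4
After iteration 9: k = 8, even_cnt = 5, n_odd = 4
Loop ends.

Final answer: 5, 4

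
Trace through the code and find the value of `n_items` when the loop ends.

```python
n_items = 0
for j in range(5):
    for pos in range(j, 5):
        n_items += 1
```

Let's trace through this code step by step.

Initialize: n_items = 0
Entering loop: for j in range(5):
After iteration 1: j = 0, n_items = 5
After iteration 2: j = 1, n_items = 9
After iteration 3: j = 2, n_items = 12
After iteration 4: j = 3, n_items = 14
After iteration 5: j = 4, n_items = 15
Loop ends.

Final answer: 15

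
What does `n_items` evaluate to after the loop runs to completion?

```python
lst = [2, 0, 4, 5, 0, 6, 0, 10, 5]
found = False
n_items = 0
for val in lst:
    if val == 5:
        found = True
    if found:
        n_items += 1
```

Let's trace through this code step by step.

Initialize: lst = [2, 0, 4, 5, 0, 6, 0, 10, 5]
Initialize: found = False
Initialize: n_items = 0
Entering loop: for val in lst:
After iteration 1: val = 2, found = False, n_items = 0
After iteration 2: val = 0, found = False, n_items = 0
After iteration 3: val = 4, found = False, n_items = 0
After iteration 4: val = 5, found = True, n_items = 1
After iteration 5: val = 0, found = True, n_items = 2
After iteration 6: val = 6, found = True, n_items = 3
After iteration 7: val = 0, found = True, n_items = 4
After iteration 8: val = 10, found = True, n_items = 5
After iteration 9: val = 5, found = True, n_items = 6
Loop ends.

Final answer: 6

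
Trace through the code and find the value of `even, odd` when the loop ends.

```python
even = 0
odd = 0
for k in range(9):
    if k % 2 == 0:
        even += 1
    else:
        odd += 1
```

Let's trace through this code step by step.

Initialize: even = 0
Initialize: odd = 0
Entering loop: for k in range(9):
After iteration 1: k = 0, even = 1, odd = 0
After iteration 2: k = 1, even = 1, odd = 1
After iteration 3: k = 2, even = 2, odd = 1
After iteration 4: k = 3, even = 2, odd = 2
After iteration 5: k = 4, even = 3, odd = 2
After iteration 6: k = 5, even = 3, odd = 3
After iteration 7: k = 6, even = 4, odd = 3
After iteration 8: k = 7, even = 4, odd = 4
After iteration 9: k = 8, even = 5, odd = 4
Loop ends.

Final answer: 5, 4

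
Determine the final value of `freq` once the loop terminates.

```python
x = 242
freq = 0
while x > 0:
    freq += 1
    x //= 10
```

Let's trace through this code step by step.

Initialize: x = 242
Initialize: freq = 0
Entering loop: while x > 0:
After iteration 1: x = 24, freq = 1
After iteration 2: x = 2, freq = 2
After iteration 3: x = 0, freq = 3
Loop ends.

Final answer: 3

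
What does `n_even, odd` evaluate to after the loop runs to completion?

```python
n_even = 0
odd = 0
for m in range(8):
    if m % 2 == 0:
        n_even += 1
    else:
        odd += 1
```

Let's trace through this code step by step.

Initialize: n_even = 0
Initialize: odd = 0
Entering loop: for m in range(8):
After iteration 1: m = 0, n_even = 1, odd = 0
After iteration 2: m = 1, n_even = 1, odd = 1
After iteration 3: m = 2, n_even = 2, odd = 1
After iteration 4: m = 3, n_even = 2, odd = 2
After iteration 5: m = 4, n_even = 3, odd = 2
After iteration 6: m = 5, n_even = 3, odd = 3
After iteration 7: m = 6, n_even = 4, odd = 3
After iteration 8: m = 7, n_even = 4, odd = 4
Loop ends.

Final answer: 4, 4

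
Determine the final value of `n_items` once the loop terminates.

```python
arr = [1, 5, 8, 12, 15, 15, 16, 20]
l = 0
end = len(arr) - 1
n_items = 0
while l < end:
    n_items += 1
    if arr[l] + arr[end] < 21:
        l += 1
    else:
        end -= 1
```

Let's trace through this code step by step.

Initialize: arr = [1, 5, 8, 12, 15, 15, 16, 20]
Initialize: l = 0
Initialize: end = 7
Initialize: n_items = 0
Entering loop: while l < end:
After iteration 1: l = 0, end = 6, n_items = 1
After iteration 2: l = 1, end = 6, n_items = 2
After iteration 3: l = 1, end = 5, n_items = 3
After iteration 4: l = 2, end = 5, n_items = 4
After iteration 5: l = 2, end = 4, n_items = 5
After iteration 6: l = 2, end = 3, n_items = 6
After iteration 7: l = 3, end = 3, n_items = 7
Loop ends.

Final answer: 7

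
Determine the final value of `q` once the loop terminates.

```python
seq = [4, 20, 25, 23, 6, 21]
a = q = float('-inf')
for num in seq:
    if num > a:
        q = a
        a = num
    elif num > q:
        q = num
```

Let's trace through this code step by step.

Initialize: seq = [4, 20, 25, 23, 6, 21]
Initialize: a = -inf
Initialize: q = -inf
Entering loop: for num in seq:
After iteration 1: num = 4, a = 4, q = -inf
After iteration 2: num = 20, a = 20, q = 4
After iteration 3: num = 25, a = 25, q = 20
After iteration 4: num = 23, a = 25, q = 23
After iteration 5: num = 6, a = 25, q = 23
After iteration 6: num = 21, a = 25, q = 23
Loop ends.

Final answer: 23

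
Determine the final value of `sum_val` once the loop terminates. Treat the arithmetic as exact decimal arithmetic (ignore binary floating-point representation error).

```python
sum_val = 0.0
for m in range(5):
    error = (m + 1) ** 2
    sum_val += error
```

Let's trace through this code step by step.

Initialize: sum_val = 0.0
Entering loop: for m in range(5):
After iteration 1: m = 0, sum_val = 1.0, error = 1
After iteration 2: m = 1, sum_val = 5.0, error = 4
After iteration 3: m = 2, sum_val = 14.0, error = 9
After iteration 4: m = 3, sum_val = 30.0, error = 16
After iteration 5: m = 4, sum_val = 55.0, error = 25
Loop ends.

Final answer: 55.0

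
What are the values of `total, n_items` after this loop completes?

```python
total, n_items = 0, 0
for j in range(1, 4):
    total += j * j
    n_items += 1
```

Let's trace through this code step by step.

Initialize: total = 0
Initialize: n_items = 0
Entering loop: for j in range(1, 4):
After iteration 1: j = 1, total = 1, n_items = 1
After iteration 2: j = 2, total = 5, n_items = 2
After iteration 3: j = 3, total = 14, n_items = 3
Loop ends.

Final answer: 14, 3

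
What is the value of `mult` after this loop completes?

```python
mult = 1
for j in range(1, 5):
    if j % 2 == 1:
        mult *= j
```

Let's trace through this code step by step.

Initialize: mult = 1
Entering loop: for j in range(1, 5):
After iteration 1: j = 1, mult = 1
After iteration 2: j = 2, mult = 1
After iteration 3: j = 3, mult = 3
After iteration 4: j = 4, mult = 3
Loop ends.

Final answer: 3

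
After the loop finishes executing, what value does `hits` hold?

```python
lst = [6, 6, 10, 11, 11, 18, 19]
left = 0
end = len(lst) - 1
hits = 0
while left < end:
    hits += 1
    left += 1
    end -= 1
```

Let's trace through this code step by step.

Initialize: lst = [6, 6, 10, 11, 11, 18, 19]
Initialize: left = 0
Initialize: end = 6
Initialize: hits = 0
Entering loop: while left < end:
After iteration 1: left = 1, end = 5, hits = 1
After iteration 2: left = 2, end = 4, hits = 2
After iteration 3: left = 3, end = 3, hits = 3
Loop ends.

Final answer: 3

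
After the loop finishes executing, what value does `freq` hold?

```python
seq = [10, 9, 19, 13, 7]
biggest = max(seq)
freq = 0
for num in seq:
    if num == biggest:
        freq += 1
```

Let's trace through this code step by step.

Initialize: seq = [10, 9, 19, 13, 7]
Initialize: biggest = 19
Initialize: freq = 0
Entering loop: for num in seq:
After iteration 1: num = 10, freq = 0
After iteration 2: num = 9, freq = 0
After iteration 3: num = 19, freq = 1
After iteration 4: num = 13, freq = 1
After iteration 5: num = 7, freq = 1
Loop ends.

Final answer: 1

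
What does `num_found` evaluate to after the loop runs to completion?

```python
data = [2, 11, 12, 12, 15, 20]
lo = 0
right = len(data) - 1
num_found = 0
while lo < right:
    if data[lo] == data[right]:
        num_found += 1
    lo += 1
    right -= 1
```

Let's trace through this code step by step.

Initialize: data = [2, 11, 12, 12, 15, 20]
Initialize: lo = 0
Initialize: right = 5
Initialize: num_found = 0
Entering loop: while lo < right:
After iteration 1: lo = 1, right = 4, num_found = 0
After iteration 2: lo = 2, right = 3, num_found = 0
After iteration 3: lo = 3, right = 2, num_found = 1
Loop ends.

Final answer: 1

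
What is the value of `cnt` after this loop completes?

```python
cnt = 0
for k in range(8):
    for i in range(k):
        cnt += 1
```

Let's trace through this code step by step.

Initialize: cnt = 0
Entering loop: for k in range(8):
After iteration 1: k = 0, cnt = 0
After iteration 2: k = 1, cnt = 1, i = 0
After iteration 3: k = 2, cnt = 3, i = 1
After iteration 4: k = 3, cnt = 6, i = 2
After iteration 5: k = 4, cnt = 10, i = 3
After iteration 6: k = 5, cnt = 15, i = 4
After iteration 7: k = 6, cnt = 21, i = 5
After iteration 8: k = 7, cnt = 28, i = 6
Loop ends.

Final answer: 28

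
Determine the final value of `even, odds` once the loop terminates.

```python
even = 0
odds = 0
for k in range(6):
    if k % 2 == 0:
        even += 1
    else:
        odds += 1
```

Let's trace through this code step by step.

Initialize: even = 0
Initialize: odds = 0
Entering loop: for k in range(6):
After iteration 1: k = 0, even = 1, odds = 0
After iteration 2: k = 1, even = 1, odds = 1
After iteration 3: k = 2, even = 2, odds = 1
After iteration 4: k = 3, even = 2, odds = 2
After iteration 5: k = 4, even = 3, odds = 2
After iteration 6: k = 5, even = 3, odds = 3
Loop ends.

Final answer: 3, 3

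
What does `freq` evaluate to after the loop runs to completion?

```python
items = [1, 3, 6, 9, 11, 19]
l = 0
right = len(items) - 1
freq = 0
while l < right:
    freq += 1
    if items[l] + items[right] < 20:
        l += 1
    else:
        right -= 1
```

Let's trace through this code step by step.

Initialize: items = [1, 3, 6, 9, 11, 19]
Initialize: l = 0
Initialize: right = 5
Initialize: freq = 0
Entering loop: while l < right:
After iteration 1: l = 0, right = 4, freq = 1
After iteration 2: l = 1, right = 4, freq = 2
After iteration 3: l = 2, right = 4, freq = 3
After iteration 4: l = 3, right = 4, freq = 4
After iteration 5: l = 3, right = 3, freq = 5
Loop ends.

Final answer: 5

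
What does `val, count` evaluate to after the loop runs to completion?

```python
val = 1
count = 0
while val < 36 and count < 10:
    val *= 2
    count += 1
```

Let's trace through this code step by step.

Initialize: val = 1
Initialize: count = 0
Entering loop: while val < 36 and count < 10:
After iteration 1: val = 2, count = 1
After iteration 2: val = 4, count = 2
After iteration 3: val = 8, count = 3
After iteration 4: val = 16, count = 4
After iteration 5: val = 32, count = 5
After iteration 6: val = 64, count = 6
Loop ends.

Final answer: 64, 6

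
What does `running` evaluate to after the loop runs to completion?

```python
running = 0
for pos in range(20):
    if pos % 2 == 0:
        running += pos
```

Let's trace through this code step by step.

Initialize: running = 0
Entering loop: for pos in range(20):
After iteration 1: pos = 0, running = 0
After iteration 2: pos = 1, running = 0
After iteration 3: pos = 2, running = 2
After iteration 4: pos = 3, running = 2
After iteration 5: pos = 4, running = 6
After iteration 6: pos = 5, running = 6
After iteration 7: pos = 6, running = 12
After iteration 8: pos = 7, running = 12
After iteration 9: pos = 8, running = 20
After iteration 10: pos = 9, running = 20
After iteration 11: pos = 10, running = 30
After iteration 12: pos = 11, running = 30
After iteration 13: pos = 12, running = 42
After iteration 14: pos = 13, running = 42
After iteration 15: pos = 14, running = 56
After iteration 16: pos = 15, running = 56
After iteration 17: pos = 16, running = 72
After iteration 18: pos = 17, running = 72
After iteration 19: pos = 18, running = 90
After iteration 20: pos = 19, running = 90
Loop ends.

Final answer: 90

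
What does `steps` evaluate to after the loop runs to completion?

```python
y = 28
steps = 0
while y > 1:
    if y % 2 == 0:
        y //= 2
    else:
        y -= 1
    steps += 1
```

Let's trace through this code step by step.

Initialize: y = 28
Initialize: steps = 0
Entering loop: while y > 1:
After iteration 1: y = 14, steps = 1
After iteration 2: y = 7, steps = 2
After iteration 3: y = 6, steps = 3
After iteration 4: y = 3, steps = 4
After iteration 5: y = 2, steps = 5
After iteration 6: y = 1, steps = 6
Loop ends.

Final answer: 6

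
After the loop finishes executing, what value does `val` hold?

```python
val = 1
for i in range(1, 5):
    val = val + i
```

Let's trace through this code step by step.

Initialize: val = 1
Entering loop: for i in range(1, 5):
After iteration 1: i = 1, val = 2
After iteration 2: i = 2, val = 4
After iteration 3: i = 3, val = 7
After iteration 4: i = 4, val = 11
Loop ends.

Final answer: 11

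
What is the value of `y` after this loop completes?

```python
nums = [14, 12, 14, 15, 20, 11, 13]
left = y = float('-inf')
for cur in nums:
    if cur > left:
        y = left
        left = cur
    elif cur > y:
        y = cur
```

Let's trace through this code step by step.

Initialize: nums = [14, 12, 14, 15, 20, 11, 13]
Initialize: left = -inf
Initialize: y = -inf
Entering loop: for cur in nums:
After iteration 1: cur = 14, left = 14, y = -inf
After iteration 2: cur = 12, left = 14, y = 12
After iteration 3: cur = 14, left = 14, y = 14
After iteration 4: cur = 15, left = 15, y = 14
After iteration 5: cur = 20, left = 20, y = 15
After iteration 6: cur = 11, left = 20, y = 15
After iteration 7: cur = 13, left = 20, y = 15
Loop ends.

Final answer: 15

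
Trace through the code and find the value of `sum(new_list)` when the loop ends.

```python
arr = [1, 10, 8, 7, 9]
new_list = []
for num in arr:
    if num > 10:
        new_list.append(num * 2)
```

Let's trace through this code step by step.

Initialize: arr = [1, 10, 8, 7, 9]
Initialize: new_list = []
Entering loop: for num in arr:
After iteration 1: num = 1, new_list = []
After iteration 2: num = 10, new_list = []
After iteration 3: num = 8, new_list = []
After iteration 4: num = 7, new_list = []
After iteration 5: num = 9, new_list = []
Loop ends.
sum(new_list) = 0

Final answer: 0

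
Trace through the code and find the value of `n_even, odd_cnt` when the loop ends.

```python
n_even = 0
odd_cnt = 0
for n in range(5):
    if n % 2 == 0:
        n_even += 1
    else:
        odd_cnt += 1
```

Let's trace through this code step by step.

Initialize: n_even = 0
Initialize: odd_cnt = 0
Entering loop: for n in range(5):
After iteration 1: n = 0, n_even = 1, odd_cnt = 0
After iteration 2: n = 1, n_even = 1, odd_cnt = 1
After iteration 3: n = 2, n_even = 2, odd_cnt = 1
After iteration 4: n = 3, n_even = 2, odd_cnt = 2
After iteration 5: n = 4, n_even = 3, odd_cnt = 2
Loop ends.

Final answer: 3, 2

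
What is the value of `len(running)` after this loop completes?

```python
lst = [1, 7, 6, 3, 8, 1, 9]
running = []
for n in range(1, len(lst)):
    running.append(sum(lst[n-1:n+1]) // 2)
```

Let's trace through this code step by step.

Initialize: lst = [1, 7, 6, 3, 8, 1, 9]
Initialize: running = []
Entering loop: for n in range(1, len(lst)):
After iteration 1: n = 1, running = [4]
After iteration 2: n = 2, running = [4, 6]
After iteration 3: n = 3, running = [4, 6, 4]
After iteration 4: n = 4, running = [4, 6, 4, 5]
After iteration 5: n = 5, running = [4, 6, 4, 5, 4]
After iteration 6: n = 6, running = [4, 6, 4, 5, 4, 5]
Loop ends.
len(running) = 6

Final answer: 6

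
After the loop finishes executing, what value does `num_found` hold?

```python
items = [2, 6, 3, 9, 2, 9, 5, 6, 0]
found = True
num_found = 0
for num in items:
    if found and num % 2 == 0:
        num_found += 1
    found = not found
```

Let's trace through this code step by step.

Initialize: items = [2, 6, 3, 9, 2, 9, 5, 6, 0]
Initialize: found = True
Initialize: num_found = 0
Entering loop: for num in items:
After iteration 1: num = 2, found = False, num_found = 1
After iteration 2: num = 6, found = True, num_found = 1
After iteration 3: num = 3, found = False, num_found = 1
After iteration 4: num = 9, found = True, num_found = 1
After iteration 5: num = 2, found = False, num_found = 2
After iteration 6: num = 9, found = True, num_found = 2
After iteration 7: num = 5, found = False, num_found = 2
After iteration 8: num = 6, found = True, num_found = 2
After iteration 9: num = 0, found = False, num_found = 3
Loop ends.

Final answer: 3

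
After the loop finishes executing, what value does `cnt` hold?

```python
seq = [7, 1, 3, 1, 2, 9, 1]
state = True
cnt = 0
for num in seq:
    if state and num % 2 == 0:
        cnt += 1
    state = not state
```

Let's trace through this code step by step.

Initialize: seq = [7, 1, 3, 1, 2, 9, 1]
Initialize: state = True
Initialize: cnt = 0
Entering loop: for num in seq:
After iteration 1: num = 7, state = False, cnt = 0
After iteration 2: num = 1, state = True, cnt = 0
After iteration 3: num = 3, state = False, cnt = 0
After iteration 4: num = 1, state = True, cnt = 0
After iteration 5: num = 2, state = False, cnt = 1
After iteration 6: num = 9, state = True, cnt = 1
After iteration 7: num = 1, state = False, cnt = 1
Loop ends.

Final answer: 1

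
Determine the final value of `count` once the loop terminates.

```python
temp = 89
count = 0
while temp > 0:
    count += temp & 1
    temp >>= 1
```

Let's trace through this code step by step.

Initialize: temp = 89
Initialize: count = 0
Entering loop: while temp > 0:
After iteration 1: temp = 44, count = 1
After iteration 2: temp = 22, count = 1
After iteration 3: temp = 11, count = 1
After iteration 4: temp = 5, count = 2
After iteration 5: temp = 2, count = 3
After iteration 6: temp = 1, count = 3
After iteration 7: temp = 0, count = 4
Loop ends.

Final answer: 4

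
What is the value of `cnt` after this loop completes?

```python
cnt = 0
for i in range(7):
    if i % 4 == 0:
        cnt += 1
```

Let's trace through this code step by step.

Initialize: cnt = 0
Entering loop: for i in range(7):
After iteration 1: i = 0, cnt = 1
After iteration 2: i = 1, cnt = 1
After iteration 3: i = 2, cnt = 1
After iteration 4: i = 3, cnt = 1
After iteration 5: i = 4, cnt = 2
After iteration 6: i = 5, cnt = 2
After iteration 7: i = 6, cnt = 2
Loop ends.

Final answer: 2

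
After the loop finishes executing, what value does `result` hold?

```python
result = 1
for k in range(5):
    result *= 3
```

Let's trace through this code step by step.

Initialize: result = 1
Entering loop: for k in range(5):
After iteration 1: k = 0, result = 3
After iteration 2: k = 1, result = 9
After iteration 3: k = 2, result = 27
After iteration 4: k = 3, result = 81
After iteration 5: k = 4, result = 243
Loop ends.

Final answer: 243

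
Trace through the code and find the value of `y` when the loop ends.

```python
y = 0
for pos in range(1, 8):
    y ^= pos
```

Let's trace through this code step by step.

Initialize: y = 0
Entering loop: for pos in range(1, 8):
After iteration 1: pos = 1, y = 1
After iteration 2: pos = 2, y = 3
After iteration 3: pos = 3, y = 0
After iteration 4: pos = 4, y = 4
After iteration 5: pos = 5, y = 1
After iteration 6: pos = 6, y = 7
After iteration 7: pos = 7, y = 0
Loop ends.

Final answer: 0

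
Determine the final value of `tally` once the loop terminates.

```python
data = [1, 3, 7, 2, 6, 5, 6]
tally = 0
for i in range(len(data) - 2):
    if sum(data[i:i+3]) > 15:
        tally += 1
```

Let's trace through this code step by step.

Initialize: data = [1, 3, 7, 2, 6, 5, 6]
Initialize: tally = 0
Entering loop: for i in range(len(data) - 2):
After iteration 1: i = 0, tally = 0
After iteration 2: i = 1, tally = 0
After iteration 3: i = 2, tally = 0
After iteration 4: i = 3, tally = 0
After iteration 5: i = 4, tally = 1
Loop ends.

Final answer: 1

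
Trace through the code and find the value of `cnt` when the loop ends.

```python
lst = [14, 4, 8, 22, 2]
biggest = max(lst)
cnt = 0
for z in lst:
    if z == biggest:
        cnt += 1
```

Let's trace through this code step by step.

Initialize: lst = [14, 4, 8, 22, 2]
Initialize: biggest = 22
Initialize: cnt = 0
Entering loop: for z in lst:
After iteration 1: z = 14, cnt = 0
After iteration 2: z = 4, cnt = 0
After iteration 3: z = 8, cnt = 0
After iteration 4: z = 22, cnt = 1
After iteration 5: z = 2, cnt = 1
Loop ends.

Final answer: 1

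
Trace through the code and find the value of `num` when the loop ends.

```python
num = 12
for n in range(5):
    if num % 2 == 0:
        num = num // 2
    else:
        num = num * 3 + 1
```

Let's trace through this code step by step.

Initialize: num = 12
Entering loop: for n in range(5):
After iteration 1: n = 0, num = 6
After iteration 2: n = 1, num = 3
After iteration 3: n = 2, num = 10
After iteration 4: n = 3, num = 5
After iteration 5: n = 4, num = 16
Loop ends.

Final answer: 16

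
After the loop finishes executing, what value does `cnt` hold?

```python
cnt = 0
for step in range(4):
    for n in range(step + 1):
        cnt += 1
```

Let's trace through this code step by step.

Initialize: cnt = 0
Entering loop: for step in range(4):
After iteration 1: step = 0, cnt = 1, n = 0
After iteration 2: step = 1, cnt = 3, n = 1
After iteration 3: step = 2, cnt = 6, n = 2
After iteration 4: step = 3, cnt = 10, n = 3
Loop ends.

Final answer: 10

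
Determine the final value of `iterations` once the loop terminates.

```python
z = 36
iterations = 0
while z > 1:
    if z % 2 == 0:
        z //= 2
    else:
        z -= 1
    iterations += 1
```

Let's trace through this code step by step.

Initialize: z = 36
Initialize: iterations = 0
Entering loop: while z > 1:
After iteration 1: z = 18, iterations = 1
After iteration 2: z = 9, iterations = 2
After iteration 3: z = 8, iterations = 3
After iteration 4: z = 4, iterations = 4
After iteration 5: z = 2, iterations = 5
After iteration 6: z = 1, iterations = 6
Loop ends.

Final answer: 6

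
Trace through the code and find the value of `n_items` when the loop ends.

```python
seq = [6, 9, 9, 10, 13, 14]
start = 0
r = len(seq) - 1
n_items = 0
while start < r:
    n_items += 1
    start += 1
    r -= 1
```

Let's trace through this code step by step.

Initialize: seq = [6, 9, 9, 10, 13, 14]
Initialize: start = 0
Initialize: r = 5
Initialize: n_items = 0
Entering loop: while start < r:
After iteration 1: start = 1, r = 4, n_items = 1
After iteration 2: start = 2, r = 3, n_items = 2
After iteration 3: start = 3, r = 2, n_items = 3
Loop ends.

Final answer: 3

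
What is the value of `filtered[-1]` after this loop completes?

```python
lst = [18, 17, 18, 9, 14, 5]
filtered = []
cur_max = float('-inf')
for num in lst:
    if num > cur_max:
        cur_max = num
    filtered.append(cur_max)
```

Let's trace through this code step by step.

Initialize: lst = [18, 17, 18, 9, 14, 5]
Initialize: filtered = []
Initialize: cur_max = -inf
Entering loop: for num in lst:
After iteration 1: num = 18, filtered = [18], cur_max = 18
After iteration 2: num = 17, filtered = [18, 18], cur_max = 18
After iteration 3: num = 18, filtered = [18, 18, 18], cur_max = 18
After iteration 4: num = 9, filtered = [18, 18, 18, 18], cur_max = 18
After iteration 5: num = 14, filtered = [18, 18, 18, 18, 18], cur_max = 18
After iteration 6: num = 5, filtered = [18, 18, 18, 18, 18, 18], cur_max = 18
Loop ends.
filtered[-1] = 18

Final answer: 18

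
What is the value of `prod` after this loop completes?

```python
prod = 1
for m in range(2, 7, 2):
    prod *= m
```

Let's trace through this code step by step.

Initialize: prod = 1
Entering loop: for m in range(2, 7, 2):
After iteration 1: m = 2, prod = 2
After iteration 2: m = 4, prod = 8
After iteration 3: m = 6, prod = 48
Loop ends.

Final answer: 48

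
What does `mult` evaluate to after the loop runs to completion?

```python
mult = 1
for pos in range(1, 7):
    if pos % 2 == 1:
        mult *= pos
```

Let's trace through this code step by step.

Initialize: mult = 1
Entering loop: for pos in range(1, 7):
After iteration 1: pos = 1, mult = 1
After iteration 2: pos = 2, mult = 1
After iteration 3: pos = 3, mult = 3
After iteration 4: pos = 4, mult = 3
After iteration 5: pos = 5, mult = 15
After iteration 6: pos = 6, mult = 15
Loop ends.

Final answer: 15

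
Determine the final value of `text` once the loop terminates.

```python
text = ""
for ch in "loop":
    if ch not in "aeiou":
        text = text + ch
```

Let's trace through this code step by step.

Initialize: text = ''
Entering loop: for ch in "loop":
After iteration 1: ch = 'l', text = 'l'
After iteration 2: ch = 'o', text = 'l'
After iteration 3: ch = 'o', text = 'l'
After iteration 4: ch = 'p', text = 'lp'
Loop ends.

Final answer: 'lp'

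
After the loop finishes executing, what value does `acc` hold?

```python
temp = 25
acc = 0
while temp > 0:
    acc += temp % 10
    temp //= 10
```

Let's trace through this code step by step.

Initialize: temp = 25
Initialize: acc = 0
Entering loop: while temp > 0:
After iteration 1: temp = 2, acc = 5
After iteration 2: temp = 0, acc = 7
Loop ends.

Final answer: 7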